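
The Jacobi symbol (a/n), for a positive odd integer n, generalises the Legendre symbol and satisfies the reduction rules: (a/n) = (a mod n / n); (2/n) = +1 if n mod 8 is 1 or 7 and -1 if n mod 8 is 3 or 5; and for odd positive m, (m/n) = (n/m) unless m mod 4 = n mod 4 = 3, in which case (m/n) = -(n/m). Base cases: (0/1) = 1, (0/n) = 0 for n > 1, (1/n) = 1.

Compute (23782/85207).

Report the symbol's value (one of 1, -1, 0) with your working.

-1

23782 = 2^1·11891; (2/85207) = +1 since 85207 mod 8 = 7, so (23782/85207) = (+1)^1·(11891/85207); sign now +1
reciprocity: (11891/85207) = -1·(85207/11891) since 11891 mod 4 = 3, 85207 mod 4 = 3; sign now -1
(85207/11891) = (1970/11891)   [reduce mod 11891]
1970 = 2^1·985; (2/11891) = -1 since 11891 mod 8 = 3, so (1970/11891) = (-1)^1·(985/11891); sign now +1
reciprocity: (985/11891) = +1·(11891/985) since 985 mod 4 = 1, 11891 mod 4 = 3; sign now +1
(11891/985) = (71/985)   [reduce mod 985]
reciprocity: (71/985) = +1·(985/71) since 71 mod 4 = 3, 985 mod 4 = 1; sign now +1
(985/71) = (62/71)   [reduce mod 71]
62 = 2^1·31; (2/71) = +1 since 71 mod 8 = 7, so (62/71) = (+1)^1·(31/71); sign now +1
reciprocity: (31/71) = -1·(71/31) since 31 mod 4 = 3, 71 mod 4 = 3; sign now -1
(71/31) = (9/31)   [reduce mod 31]
reciprocity: (9/31) = +1·(31/9) since 9 mod 4 = 1, 31 mod 4 = 3; sign now -1
(31/9) = (4/9)   [reduce mod 9]
4 = 2^2·1; (2/9) = +1 since 9 mod 8 = 1, so (4/9) = (+1)^2·(1/9); sign now -1
(1/9) = 1; final value = sign = -1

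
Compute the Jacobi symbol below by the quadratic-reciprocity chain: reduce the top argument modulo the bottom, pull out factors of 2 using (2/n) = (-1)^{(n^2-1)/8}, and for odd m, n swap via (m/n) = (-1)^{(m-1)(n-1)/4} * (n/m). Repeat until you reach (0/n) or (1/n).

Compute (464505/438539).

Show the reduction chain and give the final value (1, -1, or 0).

(464505/438539): 464505 mod 438539 = 25966, so (464505/438539) = (25966/438539)
factor out 2^1: 25966 = 2^1·12983; with 438539 mod 8 = 3, (2/438539) = -1; sign now -1; continue with (12983/438539)
flip (12983/438539) -> (438539/12983): both odd, 12983 mod 4 = 3, 438539 mod 4 = 3, so the flip contributes -1; sign now +1
(438539/12983): 438539 mod 12983 = 10100, so (438539/12983) = (10100/12983)
factor out 2^2: 10100 = 2^2·2525; with 12983 mod 8 = 7, (2/12983) = +1; sign now +1; continue with (2525/12983)
flip (2525/12983) -> (12983/2525): both odd, 2525 mod 4 = 1, 12983 mod 4 = 3, so the flip contributes +1; sign now +1
(12983/2525): 12983 mod 2525 = 358, so (12983/2525) = (358/2525)
factor out 2^1: 358 = 2^1·179; with 2525 mod 8 = 5, (2/2525) = -1; sign now -1; continue with (179/2525)
flip (179/2525) -> (2525/179): both odd, 179 mod 4 = 3, 2525 mod 4 = 1, so the flip contributes +1; sign now -1
(2525/179): 2525 mod 179 = 19, so (2525/179) = (19/179)
flip (19/179) -> (179/19): both odd, 19 mod 4 = 3, 179 mod 4 = 3, so the flip contributes -1; sign now +1
(179/19): 179 mod 19 = 8, so (179/19) = (8/19)
factor out 2^3: 8 = 2^3·1; with 19 mod 8 = 3, (2/19) = -1; sign now -1; continue with (1/19)
reached (1/19) = 1, so the symbol is -1

-1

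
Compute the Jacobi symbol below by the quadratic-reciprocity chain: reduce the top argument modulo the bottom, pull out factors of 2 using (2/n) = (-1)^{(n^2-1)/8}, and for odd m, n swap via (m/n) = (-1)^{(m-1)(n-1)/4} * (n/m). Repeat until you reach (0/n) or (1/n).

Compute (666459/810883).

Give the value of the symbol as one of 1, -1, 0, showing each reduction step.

reciprocity: (666459/810883) = -1·(810883/666459) since 666459 mod 4 = 3, 810883 mod 4 = 3; sign now -1
(810883/666459) = (144424/666459)   [reduce mod 666459]
144424 = 2^3·18053; (2/666459) = -1 since 666459 mod 8 = 3, so (144424/666459) = (-1)^3·(18053/666459); sign now +1
reciprocity: (18053/666459) = +1·(666459/18053) since 18053 mod 4 = 1, 666459 mod 4 = 3; sign now +1
(666459/18053) = (16551/18053)   [reduce mod 18053]
reciprocity: (16551/18053) = +1·(18053/16551) since 16551 mod 4 = 3, 18053 mod 4 = 1; sign now +1
(18053/16551) = (1502/16551)   [reduce mod 16551]
1502 = 2^1·751; (2/16551) = +1 since 16551 mod 8 = 7, so (1502/16551) = (+1)^1·(751/16551); sign now +1
reciprocity: (751/16551) = -1·(16551/751) since 751 mod 4 = 3, 16551 mod 4 = 3; sign now -1
(16551/751) = (29/751)   [reduce mod 751]
reciprocity: (29/751) = +1·(751/29) since 29 mod 4 = 1, 751 mod 4 = 3; sign now -1
(751/29) = (26/29)   [reduce mod 29]
26 = 2^1·13; (2/29) = -1 since 29 mod 8 = 5, so (26/29) = (-1)^1·(13/29); sign now +1
reciprocity: (13/29) = +1·(29/13) since 13 mod 4 = 1, 29 mod 4 = 1; sign now +1
(29/13) = (3/13)   [reduce mod 13]
reciprocity: (3/13) = +1·(13/3) since 3 mod 4 = 3, 13 mod 4 = 1; sign now +1
(13/3) = (1/3)   [reduce mod 3]
(1/3) = 1; final value = sign = +1

1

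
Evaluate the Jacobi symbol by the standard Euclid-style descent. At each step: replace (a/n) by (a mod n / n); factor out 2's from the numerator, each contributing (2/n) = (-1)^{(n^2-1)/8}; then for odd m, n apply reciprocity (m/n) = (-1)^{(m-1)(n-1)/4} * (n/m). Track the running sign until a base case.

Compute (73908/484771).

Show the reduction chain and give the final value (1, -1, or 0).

factor out 2^2: 73908 = 2^2·18477; with 484771 mod 8 = 3, (2/484771) = -1; sign now +1; continue with (18477/484771)
flip (18477/484771) -> (484771/18477): both odd, 18477 mod 4 = 1, 484771 mod 4 = 3, so the flip contributes +1; sign now +1
(484771/18477): 484771 mod 18477 = 4369, so (484771/18477) = (4369/18477)
flip (4369/18477) -> (18477/4369): both odd, 4369 mod 4 = 1, 18477 mod 4 = 1, so the flip contributes +1; sign now +1
(18477/4369): 18477 mod 4369 = 1001, so (18477/4369) = (1001/4369)
flip (1001/4369) -> (4369/1001): both odd, 1001 mod 4 = 1, 4369 mod 4 = 1, so the flip contributes +1; sign now +1
(4369/1001): 4369 mod 1001 = 365, so (4369/1001) = (365/1001)
flip (365/1001) -> (1001/365): both odd, 365 mod 4 = 1, 1001 mod 4 = 1, so the flip contributes +1; sign now +1
(1001/365): 1001 mod 365 = 271, so (1001/365) = (271/365)
flip (271/365) -> (365/271): both odd, 271 mod 4 = 3, 365 mod 4 = 1, so the flip contributes +1; sign now +1
(365/271): 365 mod 271 = 94, so (365/271) = (94/271)
factor out 2^1: 94 = 2^1·47; with 271 mod 8 = 7, (2/271) = +1; sign now +1; continue with (47/271)
flip (47/271) -> (271/47): both odd, 47 mod 4 = 3, 271 mod 4 = 3, so the flip contributes -1; sign now -1
(271/47): 271 mod 47 = 36, so (271/47) = (36/47)
factor out 2^2: 36 = 2^2·9; with 47 mod 8 = 7, (2/47) = +1; sign now -1; continue with (9/47)
flip (9/47) -> (47/9): both odd, 9 mod 4 = 1, 47 mod 4 = 3, so the flip contributes +1; sign now -1
(47/9): 47 mod 9 = 2, so (47/9) = (2/9)
factor out 2^1: 2 = 2^1·1; with 9 mod 8 = 1, (2/9) = +1; sign now -1; continue with (1/9)
reached (1/9) = 1, so the symbol is -1

-1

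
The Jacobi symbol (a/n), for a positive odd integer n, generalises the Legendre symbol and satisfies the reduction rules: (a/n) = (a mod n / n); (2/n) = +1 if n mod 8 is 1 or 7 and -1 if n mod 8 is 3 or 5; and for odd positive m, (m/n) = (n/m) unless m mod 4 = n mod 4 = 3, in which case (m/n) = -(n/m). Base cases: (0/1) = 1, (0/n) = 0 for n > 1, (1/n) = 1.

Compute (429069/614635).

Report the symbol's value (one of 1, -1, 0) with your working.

1

flip (429069/614635) -> (614635/429069): both odd, 429069 mod 4 = 1, 614635 mod 4 = 3, so the flip contributes +1; sign now +1
(614635/429069): 614635 mod 429069 = 185566, so (614635/429069) = (185566/429069)
factor out 2^1: 185566 = 2^1·92783; with 429069 mod 8 = 5, (2/429069) = -1; sign now -1; continue with (92783/429069)
flip (92783/429069) -> (429069/92783): both odd, 92783 mod 4 = 3, 429069 mod 4 = 1, so the flip contributes +1; sign now -1
(429069/92783): 429069 mod 92783 = 57937, so (429069/92783) = (57937/92783)
flip (57937/92783) -> (92783/57937): both odd, 57937 mod 4 = 1, 92783 mod 4 = 3, so the flip contributes +1; sign now -1
(92783/57937): 92783 mod 57937 = 34846, so (92783/57937) = (34846/57937)
factor out 2^1: 34846 = 2^1·17423; with 57937 mod 8 = 1, (2/57937) = +1; sign now -1; continue with (17423/57937)
flip (17423/57937) -> (57937/17423): both odd, 17423 mod 4 = 3, 57937 mod 4 = 1, so the flip contributes +1; sign now -1
(57937/17423): 57937 mod 17423 = 5668, so (57937/17423) = (5668/17423)
factor out 2^2: 5668 = 2^2·1417; with 17423 mod 8 = 7, (2/17423) = +1; sign now -1; continue with (1417/17423)
flip (1417/17423) -> (17423/1417): both odd, 1417 mod 4 = 1, 17423 mod 4 = 3, so the flip contributes +1; sign now -1
(17423/1417): 17423 mod 1417 = 419, so (17423/1417) = (419/1417)
flip (419/1417) -> (1417/419): both odd, 419 mod 4 = 3, 1417 mod 4 = 1, so the flip contributes +1; sign now -1
(1417/419): 1417 mod 419 = 160, so (1417/419) = (160/419)
factor out 2^5: 160 = 2^5·5; with 419 mod 8 = 3, (2/419) = -1; sign now +1; continue with (5/419)
flip (5/419) -> (419/5): both odd, 5 mod 4 = 1, 419 mod 4 = 3, so the flip contributes +1; sign now +1
(419/5): 419 mod 5 = 4, so (419/5) = (4/5)
factor out 2^2: 4 = 2^2·1; with 5 mod 8 = 5, (2/5) = -1; sign now +1; continue with (1/5)
reached (1/5) = 1, so the symbol is +1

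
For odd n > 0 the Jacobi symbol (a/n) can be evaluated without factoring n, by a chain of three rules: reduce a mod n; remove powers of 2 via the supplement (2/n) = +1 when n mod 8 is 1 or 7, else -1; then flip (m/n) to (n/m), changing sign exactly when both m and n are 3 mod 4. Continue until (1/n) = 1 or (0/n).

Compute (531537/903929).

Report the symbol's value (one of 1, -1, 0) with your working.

flip (531537/903929) -> (903929/531537): both odd, 531537 mod 4 = 1, 903929 mod 4 = 1, so the flip contributes +1; sign now +1
(903929/531537): 903929 mod 531537 = 372392, so (903929/531537) = (372392/531537)
factor out 2^3: 372392 = 2^3·46549; with 531537 mod 8 = 1, (2/531537) = +1; sign now +1; continue with (46549/531537)
flip (46549/531537) -> (531537/46549): both odd, 46549 mod 4 = 1, 531537 mod 4 = 1, so the flip contributes +1; sign now +1
(531537/46549): 531537 mod 46549 = 19498, so (531537/46549) = (19498/46549)
factor out 2^1: 19498 = 2^1·9749; with 46549 mod 8 = 5, (2/46549) = -1; sign now -1; continue with (9749/46549)
flip (9749/46549) -> (46549/9749): both odd, 9749 mod 4 = 1, 46549 mod 4 = 1, so the flip contributes +1; sign now -1
(46549/9749): 46549 mod 9749 = 7553, so (46549/9749) = (7553/9749)
flip (7553/9749) -> (9749/7553): both odd, 7553 mod 4 = 1, 9749 mod 4 = 1, so the flip contributes +1; sign now -1
(9749/7553): 9749 mod 7553 = 2196, so (9749/7553) = (2196/7553)
factor out 2^2: 2196 = 2^2·549; with 7553 mod 8 = 1, (2/7553) = +1; sign now -1; continue with (549/7553)
flip (549/7553) -> (7553/549): both odd, 549 mod 4 = 1, 7553 mod 4 = 1, so the flip contributes +1; sign now -1
(7553/549): 7553 mod 549 = 416, so (7553/549) = (416/549)
factor out 2^5: 416 = 2^5·13; with 549 mod 8 = 5, (2/549) = -1; sign now +1; continue with (13/549)
flip (13/549) -> (549/13): both odd, 13 mod 4 = 1, 549 mod 4 = 1, so the flip contributes +1; sign now +1
(549/13): 549 mod 13 = 3, so (549/13) = (3/13)
flip (3/13) -> (13/3): both odd, 3 mod 4 = 3, 13 mod 4 = 1, so the flip contributes +1; sign now +1
(13/3): 13 mod 3 = 1, so (13/3) = (1/3)
reached (1/3) = 1, so the symbol is +1

1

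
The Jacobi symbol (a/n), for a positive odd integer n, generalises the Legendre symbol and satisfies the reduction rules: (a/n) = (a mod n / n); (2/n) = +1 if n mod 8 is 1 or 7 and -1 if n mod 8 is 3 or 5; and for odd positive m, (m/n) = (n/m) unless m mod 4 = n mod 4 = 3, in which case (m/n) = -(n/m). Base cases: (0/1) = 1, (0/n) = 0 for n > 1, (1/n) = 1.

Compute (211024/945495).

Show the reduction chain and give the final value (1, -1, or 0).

1

211024 = 2^4·13189; (2/945495) = +1 since 945495 mod 8 = 7, so (211024/945495) = (+1)^4·(13189/945495); sign now +1
reciprocity: (13189/945495) = +1·(945495/13189) since 13189 mod 4 = 1, 945495 mod 4 = 3; sign now +1
(945495/13189) = (9076/13189)   [reduce mod 13189]
9076 = 2^2·2269; (2/13189) = -1 since 13189 mod 8 = 5, so (9076/13189) = (-1)^2·(2269/13189); sign now +1
reciprocity: (2269/13189) = +1·(13189/2269) since 2269 mod 4 = 1, 13189 mod 4 = 1; sign now +1
(13189/2269) = (1844/2269)   [reduce mod 2269]
1844 = 2^2·461; (2/2269) = -1 since 2269 mod 8 = 5, so (1844/2269) = (-1)^2·(461/2269); sign now +1
reciprocity: (461/2269) = +1·(2269/461) since 461 mod 4 = 1, 2269 mod 4 = 1; sign now +1
(2269/461) = (425/461)   [reduce mod 461]
reciprocity: (425/461) = +1·(461/425) since 425 mod 4 = 1, 461 mod 4 = 1; sign now +1
(461/425) = (36/425)   [reduce mod 425]
36 = 2^2·9; (2/425) = +1 since 425 mod 8 = 1, so (36/425) = (+1)^2·(9/425); sign now +1
reciprocity: (9/425) = +1·(425/9) since 9 mod 4 = 1, 425 mod 4 = 1; sign now +1
(425/9) = (2/9)   [reduce mod 9]
2 = 2^1·1; (2/9) = +1 since 9 mod 8 = 1, so (2/9) = (+1)^1·(1/9); sign now +1
(1/9) = 1; final value = sign = +1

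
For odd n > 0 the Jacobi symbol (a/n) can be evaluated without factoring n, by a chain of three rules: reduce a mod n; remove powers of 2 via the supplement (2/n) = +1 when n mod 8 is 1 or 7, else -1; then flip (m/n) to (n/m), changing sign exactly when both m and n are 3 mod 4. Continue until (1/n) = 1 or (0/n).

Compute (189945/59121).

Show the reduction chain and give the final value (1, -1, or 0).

0

(189945/59121) = (12582/59121)   [reduce mod 59121]
12582 = 2^1·6291; (2/59121) = +1 since 59121 mod 8 = 1, so (12582/59121) = (+1)^1·(6291/59121); sign now +1
reciprocity: (6291/59121) = +1·(59121/6291) since 6291 mod 4 = 3, 59121 mod 4 = 1; sign now +1
(59121/6291) = (2502/6291)   [reduce mod 6291]
2502 = 2^1·1251; (2/6291) = -1 since 6291 mod 8 = 3, so (2502/6291) = (-1)^1·(1251/6291); sign now -1
reciprocity: (1251/6291) = -1·(6291/1251) since 1251 mod 4 = 3, 6291 mod 4 = 3; sign now +1
(6291/1251) = (36/1251)   [reduce mod 1251]
36 = 2^2·9; (2/1251) = -1 since 1251 mod 8 = 3, so (36/1251) = (-1)^2·(9/1251); sign now +1
reciprocity: (9/1251) = +1·(1251/9) since 9 mod 4 = 1, 1251 mod 4 = 3; sign now +1
(1251/9) = (0/9)   [reduce mod 9]
(0/9) = 0   [gcd(a, n) > 1]; final value = 0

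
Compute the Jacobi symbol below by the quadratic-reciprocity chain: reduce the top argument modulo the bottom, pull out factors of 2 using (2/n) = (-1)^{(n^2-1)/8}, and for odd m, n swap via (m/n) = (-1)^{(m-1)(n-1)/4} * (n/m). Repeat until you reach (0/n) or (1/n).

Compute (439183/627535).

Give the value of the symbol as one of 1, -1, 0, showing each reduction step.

flip (439183/627535) -> (627535/439183): both odd, 439183 mod 4 = 3, 627535 mod 4 = 3, so the flip contributes -1; sign now -1
(627535/439183): 627535 mod 439183 = 188352, so (627535/439183) = (188352/439183)
factor out 2^6: 188352 = 2^6·2943; with 439183 mod 8 = 7, (2/439183) = +1; sign now -1; continue with (2943/439183)
flip (2943/439183) -> (439183/2943): both odd, 2943 mod 4 = 3, 439183 mod 4 = 3, so the flip contributes -1; sign now +1
(439183/2943): 439183 mod 2943 = 676, so (439183/2943) = (676/2943)
factor out 2^2: 676 = 2^2·169; with 2943 mod 8 = 7, (2/2943) = +1; sign now +1; continue with (169/2943)
flip (169/2943) -> (2943/169): both odd, 169 mod 4 = 1, 2943 mod 4 = 3, so the flip contributes +1; sign now +1
(2943/169): 2943 mod 169 = 70, so (2943/169) = (70/169)
factor out 2^1: 70 = 2^1·35; with 169 mod 8 = 1, (2/169) = +1; sign now +1; continue with (35/169)
flip (35/169) -> (169/35): both odd, 35 mod 4 = 3, 169 mod 4 = 1, so the flip contributes +1; sign now +1
(169/35): 169 mod 35 = 29, so (169/35) = (29/35)
flip (29/35) -> (35/29): both odd, 29 mod 4 = 1, 35 mod 4 = 3, so the flip contributes +1; sign now +1
(35/29): 35 mod 29 = 6, so (35/29) = (6/29)
factor out 2^1: 6 = 2^1·3; with 29 mod 8 = 5, (2/29) = -1; sign now -1; continue with (3/29)
flip (3/29) -> (29/3): both odd, 3 mod 4 = 3, 29 mod 4 = 1, so the flip contributes +1; sign now -1
(29/3): 29 mod 3 = 2, so (29/3) = (2/3)
factor out 2^1: 2 = 2^1·1; with 3 mod 8 = 3, (2/3) = -1; sign now +1; continue with (1/3)
reached (1/3) = 1, so the symbol is +1

1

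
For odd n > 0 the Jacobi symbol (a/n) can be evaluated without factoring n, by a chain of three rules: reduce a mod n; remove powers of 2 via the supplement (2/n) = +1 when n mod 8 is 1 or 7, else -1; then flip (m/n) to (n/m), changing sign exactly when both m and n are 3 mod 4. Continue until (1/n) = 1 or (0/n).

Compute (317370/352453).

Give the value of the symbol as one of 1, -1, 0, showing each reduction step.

1

317370 = 2^1·158685; (2/352453) = -1 since 352453 mod 8 = 5, so (317370/352453) = (-1)^1·(158685/352453); sign now -1
reciprocity: (158685/352453) = +1·(352453/158685) since 158685 mod 4 = 1, 352453 mod 4 = 1; sign now -1
(352453/158685) = (35083/158685)   [reduce mod 158685]
reciprocity: (35083/158685) = +1·(158685/35083) since 35083 mod 4 = 3, 158685 mod 4 = 1; sign now -1
(158685/35083) = (18353/35083)   [reduce mod 35083]
reciprocity: (18353/35083) = +1·(35083/18353) since 18353 mod 4 = 1, 35083 mod 4 = 3; sign now -1
(35083/18353) = (16730/18353)   [reduce mod 18353]
16730 = 2^1·8365; (2/18353) = +1 since 18353 mod 8 = 1, so (16730/18353) = (+1)^1·(8365/18353); sign now -1
reciprocity: (8365/18353) = +1·(18353/8365) since 8365 mod 4 = 1, 18353 mod 4 = 1; sign now -1
(18353/8365) = (1623/8365)   [reduce mod 8365]
reciprocity: (1623/8365) = +1·(8365/1623) since 1623 mod 4 = 3, 8365 mod 4 = 1; sign now -1
(8365/1623) = (250/1623)   [reduce mod 1623]
250 = 2^1·125; (2/1623) = +1 since 1623 mod 8 = 7, so (250/1623) = (+1)^1·(125/1623); sign now -1
reciprocity: (125/1623) = +1·(1623/125) since 125 mod 4 = 1, 1623 mod 4 = 3; sign now -1
(1623/125) = (123/125)   [reduce mod 125]
reciprocity: (123/125) = +1·(125/123) since 123 mod 4 = 3, 125 mod 4 = 1; sign now -1
(125/123) = (2/123)   [reduce mod 123]
2 = 2^1·1; (2/123) = -1 since 123 mod 8 = 3, so (2/123) = (-1)^1·(1/123); sign now +1
(1/123) = 1; final value = sign = +1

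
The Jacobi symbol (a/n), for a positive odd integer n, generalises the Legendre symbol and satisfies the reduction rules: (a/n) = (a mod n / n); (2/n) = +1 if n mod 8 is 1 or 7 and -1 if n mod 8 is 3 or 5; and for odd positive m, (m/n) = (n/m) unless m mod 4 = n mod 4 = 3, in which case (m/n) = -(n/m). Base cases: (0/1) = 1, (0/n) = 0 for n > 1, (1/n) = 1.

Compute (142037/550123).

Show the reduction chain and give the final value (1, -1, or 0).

reciprocity: (142037/550123) = +1·(550123/142037) since 142037 mod 4 = 1, 550123 mod 4 = 3; sign now +1
(550123/142037) = (124012/142037)   [reduce mod 142037]
124012 = 2^2·31003; (2/142037) = -1 since 142037 mod 8 = 5, so (124012/142037) = (-1)^2·(31003/142037); sign now +1
reciprocity: (31003/142037) = +1·(142037/31003) since 31003 mod 4 = 3, 142037 mod 4 = 1; sign now +1
(142037/31003) = (18025/31003)   [reduce mod 31003]
reciprocity: (18025/31003) = +1·(31003/18025) since 18025 mod 4 = 1, 31003 mod 4 = 3; sign now +1
(31003/18025) = (12978/18025)   [reduce mod 18025]
12978 = 2^1·6489; (2/18025) = +1 since 18025 mod 8 = 1, so (12978/18025) = (+1)^1·(6489/18025); sign now +1
reciprocity: (6489/18025) = +1·(18025/6489) since 6489 mod 4 = 1, 18025 mod 4 = 1; sign now +1
(18025/6489) = (5047/6489)   [reduce mod 6489]
reciprocity: (5047/6489) = +1·(6489/5047) since 5047 mod 4 = 3, 6489 mod 4 = 1; sign now +1
(6489/5047) = (1442/5047)   [reduce mod 5047]
1442 = 2^1·721; (2/5047) = +1 since 5047 mod 8 = 7, so (1442/5047) = (+1)^1·(721/5047); sign now +1
reciprocity: (721/5047) = +1·(5047/721) since 721 mod 4 = 1, 5047 mod 4 = 3; sign now +1
(5047/721) = (0/721)   [reduce mod 721]
(0/721) = 0   [gcd(a, n) > 1]; final value = 0

0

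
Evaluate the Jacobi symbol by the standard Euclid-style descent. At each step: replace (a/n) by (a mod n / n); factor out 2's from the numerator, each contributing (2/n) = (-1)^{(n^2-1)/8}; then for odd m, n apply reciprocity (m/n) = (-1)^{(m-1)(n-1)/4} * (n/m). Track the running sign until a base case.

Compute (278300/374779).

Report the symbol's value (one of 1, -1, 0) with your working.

278300 = 2^2·69575; (2/374779) = -1 since 374779 mod 8 = 3, so (278300/374779) = (-1)^2·(69575/374779); sign now +1
reciprocity: (69575/374779) = -1·(374779/69575) since 69575 mod 4 = 3, 374779 mod 4 = 3; sign now -1
(374779/69575) = (26904/69575)   [reduce mod 69575]
26904 = 2^3·3363; (2/69575) = +1 since 69575 mod 8 = 7, so (26904/69575) = (+1)^3·(3363/69575); sign now -1
reciprocity: (3363/69575) = -1·(69575/3363) since 3363 mod 4 = 3, 69575 mod 4 = 3; sign now +1
(69575/3363) = (2315/3363)   [reduce mod 3363]
reciprocity: (2315/3363) = -1·(3363/2315) since 2315 mod 4 = 3, 3363 mod 4 = 3; sign now -1
(3363/2315) = (1048/2315)   [reduce mod 2315]
1048 = 2^3·131; (2/2315) = -1 since 2315 mod 8 = 3, so (1048/2315) = (-1)^3·(131/2315); sign now +1
reciprocity: (131/2315) = -1·(2315/131) since 131 mod 4 = 3, 2315 mod 4 = 3; sign now -1
(2315/131) = (88/131)   [reduce mod 131]
88 = 2^3·11; (2/131) = -1 since 131 mod 8 = 3, so (88/131) = (-1)^3·(11/131); sign now +1
reciprocity: (11/131) = -1·(131/11) since 11 mod 4 = 3, 131 mod 4 = 3; sign now -1
(131/11) = (10/11)   [reduce mod 11]
10 = 2^1·5; (2/11) = -1 since 11 mod 8 = 3, so (10/11) = (-1)^1·(5/11); sign now +1
reciprocity: (5/11) = +1·(11/5) since 5 mod 4 = 1, 11 mod 4 = 3; sign now +1
(11/5) = (1/5)   [reduce mod 5]
(1/5) = 1; final value = sign = +1

1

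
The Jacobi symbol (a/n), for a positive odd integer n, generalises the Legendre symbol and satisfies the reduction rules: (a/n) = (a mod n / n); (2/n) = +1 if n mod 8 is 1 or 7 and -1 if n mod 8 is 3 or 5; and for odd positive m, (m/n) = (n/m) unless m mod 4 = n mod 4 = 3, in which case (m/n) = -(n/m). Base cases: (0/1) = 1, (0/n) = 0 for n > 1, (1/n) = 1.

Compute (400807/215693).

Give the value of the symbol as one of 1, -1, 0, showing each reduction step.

(400807/215693) = (185114/215693)   [reduce mod 215693]
185114 = 2^1·92557; (2/215693) = -1 since 215693 mod 8 = 5, so (185114/215693) = (-1)^1·(92557/215693); sign now -1
reciprocity: (92557/215693) = +1·(215693/92557) since 92557 mod 4 = 1, 215693 mod 4 = 1; sign now -1
(215693/92557) = (30579/92557)   [reduce mod 92557]
reciprocity: (30579/92557) = +1·(92557/30579) since 30579 mod 4 = 3, 92557 mod 4 = 1; sign now -1
(92557/30579) = (820/30579)   [reduce mod 30579]
820 = 2^2·205; (2/30579) = -1 since 30579 mod 8 = 3, so (820/30579) = (-1)^2·(205/30579); sign now -1
reciprocity: (205/30579) = +1·(30579/205) since 205 mod 4 = 1, 30579 mod 4 = 3; sign now -1
(30579/205) = (34/205)   [reduce mod 205]
34 = 2^1·17; (2/205) = -1 since 205 mod 8 = 5, so (34/205) = (-1)^1·(17/205); sign now +1
reciprocity: (17/205) = +1·(205/17) since 17 mod 4 = 1, 205 mod 4 = 1; sign now +1
(205/17) = (1/17)   [reduce mod 17]
(1/17) = 1; final value = sign = +1

1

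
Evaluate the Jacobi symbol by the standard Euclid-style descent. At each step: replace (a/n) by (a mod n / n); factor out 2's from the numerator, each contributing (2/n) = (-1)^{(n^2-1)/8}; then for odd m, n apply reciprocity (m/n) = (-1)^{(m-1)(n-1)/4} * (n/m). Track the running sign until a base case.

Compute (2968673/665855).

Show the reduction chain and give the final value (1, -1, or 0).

(2968673/665855) = (305253/665855)   [reduce mod 665855]
reciprocity: (305253/665855) = +1·(665855/305253) since 305253 mod 4 = 1, 665855 mod 4 = 3; sign now +1
(665855/305253) = (55349/305253)   [reduce mod 305253]
reciprocity: (55349/305253) = +1·(305253/55349) since 55349 mod 4 = 1, 305253 mod 4 = 1; sign now +1
(305253/55349) = (28508/55349)   [reduce mod 55349]
28508 = 2^2·7127; (2/55349) = -1 since 55349 mod 8 = 5, so (28508/55349) = (-1)^2·(7127/55349); sign now +1
reciprocity: (7127/55349) = +1·(55349/7127) since 7127 mod 4 = 3, 55349 mod 4 = 1; sign now +1
(55349/7127) = (5460/7127)   [reduce mod 7127]
5460 = 2^2·1365; (2/7127) = +1 since 7127 mod 8 = 7, so (5460/7127) = (+1)^2·(1365/7127); sign now +1
reciprocity: (1365/7127) = +1·(7127/1365) since 1365 mod 4 = 1, 7127 mod 4 = 3; sign now +1
(7127/1365) = (302/1365)   [reduce mod 1365]
302 = 2^1·151; (2/1365) = -1 since 1365 mod 8 = 5, so (302/1365) = (-1)^1·(151/1365); sign now -1
reciprocity: (151/1365) = +1·(1365/151) since 151 mod 4 = 3, 1365 mod 4 = 1; sign now -1
(1365/151) = (6/151)   [reduce mod 151]
6 = 2^1·3; (2/151) = +1 since 151 mod 8 = 7, so (6/151) = (+1)^1·(3/151); sign now -1
reciprocity: (3/151) = -1·(151/3) since 3 mod 4 = 3, 151 mod 4 = 3; sign now +1
(151/3) = (1/3)   [reduce mod 3]
(1/3) = 1; final value = sign = +1

1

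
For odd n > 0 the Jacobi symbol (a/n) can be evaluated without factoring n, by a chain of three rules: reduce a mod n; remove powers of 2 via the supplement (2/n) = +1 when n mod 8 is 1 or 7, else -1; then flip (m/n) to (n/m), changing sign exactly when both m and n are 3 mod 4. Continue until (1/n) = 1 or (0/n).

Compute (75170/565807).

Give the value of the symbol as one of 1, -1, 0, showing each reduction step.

1

75170 = 2^1·37585; (2/565807) = +1 since 565807 mod 8 = 7, so (75170/565807) = (+1)^1·(37585/565807); sign now +1
reciprocity: (37585/565807) = +1·(565807/37585) since 37585 mod 4 = 1, 565807 mod 4 = 3; sign now +1
(565807/37585) = (2032/37585)   [reduce mod 37585]
2032 = 2^4·127; (2/37585) = +1 since 37585 mod 8 = 1, so (2032/37585) = (+1)^4·(127/37585); sign now +1
reciprocity: (127/37585) = +1·(37585/127) since 127 mod 4 = 3, 37585 mod 4 = 1; sign now +1
(37585/127) = (120/127)   [reduce mod 127]
120 = 2^3·15; (2/127) = +1 since 127 mod 8 = 7, so (120/127) = (+1)^3·(15/127); sign now +1
reciprocity: (15/127) = -1·(127/15) since 15 mod 4 = 3, 127 mod 4 = 3; sign now -1
(127/15) = (7/15)   [reduce mod 15]
reciprocity: (7/15) = -1·(15/7) since 7 mod 4 = 3, 15 mod 4 = 3; sign now +1
(15/7) = (1/7)   [reduce mod 7]
(1/7) = 1; final value = sign = +1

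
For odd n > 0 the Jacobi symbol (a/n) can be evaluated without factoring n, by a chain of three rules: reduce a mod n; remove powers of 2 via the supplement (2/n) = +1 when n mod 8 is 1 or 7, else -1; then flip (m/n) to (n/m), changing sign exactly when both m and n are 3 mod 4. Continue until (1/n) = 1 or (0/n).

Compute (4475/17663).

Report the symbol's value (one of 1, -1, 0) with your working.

-1

reciprocity: (4475/17663) = -1·(17663/4475) since 4475 mod 4 = 3, 17663 mod 4 = 3; sign now -1
(17663/4475) = (4238/4475)   [reduce mod 4475]
4238 = 2^1·2119; (2/4475) = -1 since 4475 mod 8 = 3, so (4238/4475) = (-1)^1·(2119/4475); sign now +1
reciprocity: (2119/4475) = -1·(4475/2119) since 2119 mod 4 = 3, 4475 mod 4 = 3; sign now -1
(4475/2119) = (237/2119)   [reduce mod 2119]
reciprocity: (237/2119) = +1·(2119/237) since 237 mod 4 = 1, 2119 mod 4 = 3; sign now -1
(2119/237) = (223/237)   [reduce mod 237]
reciprocity: (223/237) = +1·(237/223) since 223 mod 4 = 3, 237 mod 4 = 1; sign now -1
(237/223) = (14/223)   [reduce mod 223]
14 = 2^1·7; (2/223) = +1 since 223 mod 8 = 7, so (14/223) = (+1)^1·(7/223); sign now -1
reciprocity: (7/223) = -1·(223/7) since 7 mod 4 = 3, 223 mod 4 = 3; sign now +1
(223/7) = (6/7)   [reduce mod 7]
6 = 2^1·3; (2/7) = +1 since 7 mod 8 = 7, so (6/7) = (+1)^1·(3/7); sign now +1
reciprocity: (3/7) = -1·(7/3) since 3 mod 4 = 3, 7 mod 4 = 3; sign now -1
(7/3) = (1/3)   [reduce mod 3]
(1/3) = 1; final value = sign = -1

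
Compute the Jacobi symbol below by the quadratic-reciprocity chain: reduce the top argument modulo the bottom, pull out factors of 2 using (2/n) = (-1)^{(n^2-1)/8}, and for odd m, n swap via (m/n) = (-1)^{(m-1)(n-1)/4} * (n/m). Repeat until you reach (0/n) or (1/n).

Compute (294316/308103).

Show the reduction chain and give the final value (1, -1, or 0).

1

294316 = 2^2·73579; (2/308103) = +1 since 308103 mod 8 = 7, so (294316/308103) = (+1)^2·(73579/308103); sign now +1
reciprocity: (73579/308103) = -1·(308103/73579) since 73579 mod 4 = 3, 308103 mod 4 = 3; sign now -1
(308103/73579) = (13787/73579)   [reduce mod 73579]
reciprocity: (13787/73579) = -1·(73579/13787) since 13787 mod 4 = 3, 73579 mod 4 = 3; sign now +1
(73579/13787) = (4644/13787)   [reduce mod 13787]
4644 = 2^2·1161; (2/13787) = -1 since 13787 mod 8 = 3, so (4644/13787) = (-1)^2·(1161/13787); sign now +1
reciprocity: (1161/13787) = +1·(13787/1161) since 1161 mod 4 = 1, 13787 mod 4 = 3; sign now +1
(13787/1161) = (1016/1161)   [reduce mod 1161]
1016 = 2^3·127; (2/1161) = +1 since 1161 mod 8 = 1, so (1016/1161) = (+1)^3·(127/1161); sign now +1
reciprocity: (127/1161) = +1·(1161/127) since 127 mod 4 = 3, 1161 mod 4 = 1; sign now +1
(1161/127) = (18/127)   [reduce mod 127]
18 = 2^1·9; (2/127) = +1 since 127 mod 8 = 7, so (18/127) = (+1)^1·(9/127); sign now +1
reciprocity: (9/127) = +1·(127/9) since 9 mod 4 = 1, 127 mod 4 = 3; sign now +1
(127/9) = (1/9)   [reduce mod 9]
(1/9) = 1; final value = sign = +1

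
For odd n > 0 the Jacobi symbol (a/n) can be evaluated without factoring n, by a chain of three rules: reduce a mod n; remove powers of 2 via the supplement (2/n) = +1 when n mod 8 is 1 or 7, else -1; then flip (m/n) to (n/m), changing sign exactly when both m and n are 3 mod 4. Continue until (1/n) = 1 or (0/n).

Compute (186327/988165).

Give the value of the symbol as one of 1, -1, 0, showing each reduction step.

flip (186327/988165) -> (988165/186327): both odd, 186327 mod 4 = 3, 988165 mod 4 = 1, so the flip contributes +1; sign now +1
(988165/186327): 988165 mod 186327 = 56530, so (988165/186327) = (56530/186327)
factor out 2^1: 56530 = 2^1·28265; with 186327 mod 8 = 7, (2/186327) = +1; sign now +1; continue with (28265/186327)
flip (28265/186327) -> (186327/28265): both odd, 28265 mod 4 = 1, 186327 mod 4 = 3, so the flip contributes +1; sign now +1
(186327/28265): 186327 mod 28265 = 16737, so (186327/28265) = (16737/28265)
flip (16737/28265) -> (28265/16737): both odd, 16737 mod 4 = 1, 28265 mod 4 = 1, so the flip contributes +1; sign now +1
(28265/16737): 28265 mod 16737 = 11528, so (28265/16737) = (11528/16737)
factor out 2^3: 11528 = 2^3·1441; with 16737 mod 8 = 1, (2/16737) = +1; sign now +1; continue with (1441/16737)
flip (1441/16737) -> (16737/1441): both odd, 1441 mod 4 = 1, 16737 mod 4 = 1, so the flip contributes +1; sign now +1
(16737/1441): 16737 mod 1441 = 886, so (16737/1441) = (886/1441)
factor out 2^1: 886 = 2^1·443; with 1441 mod 8 = 1, (2/1441) = +1; sign now +1; continue with (443/1441)
flip (443/1441) -> (1441/443): both odd, 443 mod 4 = 3, 1441 mod 4 = 1, so the flip contributes +1; sign now +1
(1441/443): 1441 mod 443 = 112, so (1441/443) = (112/443)
factor out 2^4: 112 = 2^4·7; with 443 mod 8 = 3, (2/443) = -1; sign now +1; continue with (7/443)
flip (7/443) -> (443/7): both odd, 7 mod 4 = 3, 443 mod 4 = 3, so the flip contributes -1; sign now -1
(443/7): 443 mod 7 = 2, so (443/7) = (2/7)
factor out 2^1: 2 = 2^1·1; with 7 mod 8 = 7, (2/7) = +1; sign now -1; continue with (1/7)
reached (1/7) = 1, so the symbol is -1

-1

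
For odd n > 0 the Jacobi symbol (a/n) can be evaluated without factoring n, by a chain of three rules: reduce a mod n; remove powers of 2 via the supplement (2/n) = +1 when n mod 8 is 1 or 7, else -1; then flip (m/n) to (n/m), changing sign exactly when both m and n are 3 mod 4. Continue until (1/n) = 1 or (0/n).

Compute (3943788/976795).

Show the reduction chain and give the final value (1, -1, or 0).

1

(3943788/976795) = (36608/976795)   [reduce mod 976795]
36608 = 2^8·143; (2/976795) = -1 since 976795 mod 8 = 3, so (36608/976795) = (-1)^8·(143/976795); sign now +1
reciprocity: (143/976795) = -1·(976795/143) since 143 mod 4 = 3, 976795 mod 4 = 3; sign now -1
(976795/143) = (105/143)   [reduce mod 143]
reciprocity: (105/143) = +1·(143/105) since 105 mod 4 = 1, 143 mod 4 = 3; sign now -1
(143/105) = (38/105)   [reduce mod 105]
38 = 2^1·19; (2/105) = +1 since 105 mod 8 = 1, so (38/105) = (+1)^1·(19/105); sign now -1
reciprocity: (19/105) = +1·(105/19) since 19 mod 4 = 3, 105 mod 4 = 1; sign now -1
(105/19) = (10/19)   [reduce mod 19]
10 = 2^1·5; (2/19) = -1 since 19 mod 8 = 3, so (10/19) = (-1)^1·(5/19); sign now +1
reciprocity: (5/19) = +1·(19/5) since 5 mod 4 = 1, 19 mod 4 = 3; sign now +1
(19/5) = (4/5)   [reduce mod 5]
4 = 2^2·1; (2/5) = -1 since 5 mod 8 = 5, so (4/5) = (-1)^2·(1/5); sign now +1
(1/5) = 1; final value = sign = +1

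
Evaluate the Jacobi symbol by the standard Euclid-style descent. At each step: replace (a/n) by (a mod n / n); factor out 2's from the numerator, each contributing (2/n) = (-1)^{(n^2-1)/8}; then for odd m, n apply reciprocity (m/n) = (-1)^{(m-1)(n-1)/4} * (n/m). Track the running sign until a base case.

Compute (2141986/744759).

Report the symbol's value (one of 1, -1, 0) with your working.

1

(2141986/744759) = (652468/744759)   [reduce mod 744759]
652468 = 2^2·163117; (2/744759) = +1 since 744759 mod 8 = 7, so (652468/744759) = (+1)^2·(163117/744759); sign now +1
reciprocity: (163117/744759) = +1·(744759/163117) since 163117 mod 4 = 1, 744759 mod 4 = 3; sign now +1
(744759/163117) = (92291/163117)   [reduce mod 163117]
reciprocity: (92291/163117) = +1·(163117/92291) since 92291 mod 4 = 3, 163117 mod 4 = 1; sign now +1
(163117/92291) = (70826/92291)   [reduce mod 92291]
70826 = 2^1·35413; (2/92291) = -1 since 92291 mod 8 = 3, so (70826/92291) = (-1)^1·(35413/92291); sign now -1
reciprocity: (35413/92291) = +1·(92291/35413) since 35413 mod 4 = 1, 92291 mod 4 = 3; sign now -1
(92291/35413) = (21465/35413)   [reduce mod 35413]
reciprocity: (21465/35413) = +1·(35413/21465) since 21465 mod 4 = 1, 35413 mod 4 = 1; sign now -1
(35413/21465) = (13948/21465)   [reduce mod 21465]
13948 = 2^2·3487; (2/21465) = +1 since 21465 mod 8 = 1, so (13948/21465) = (+1)^2·(3487/21465); sign now -1
reciprocity: (3487/21465) = +1·(21465/3487) since 3487 mod 4 = 3, 21465 mod 4 = 1; sign now -1
(21465/3487) = (543/3487)   [reduce mod 3487]
reciprocity: (543/3487) = -1·(3487/543) since 543 mod 4 = 3, 3487 mod 4 = 3; sign now +1
(3487/543) = (229/543)   [reduce mod 543]
reciprocity: (229/543) = +1·(543/229) since 229 mod 4 = 1, 543 mod 4 = 3; sign now +1
(543/229) = (85/229)   [reduce mod 229]
reciprocity: (85/229) = +1·(229/85) since 85 mod 4 = 1, 229 mod 4 = 1; sign now +1
(229/85) = (59/85)   [reduce mod 85]
reciprocity: (59/85) = +1·(85/59) since 59 mod 4 = 3, 85 mod 4 = 1; sign now +1
(85/59) = (26/59)   [reduce mod 59]
26 = 2^1·13; (2/59) = -1 since 59 mod 8 = 3, so (26/59) = (-1)^1·(13/59); sign now -1
reciprocity: (13/59) = +1·(59/13) since 13 mod 4 = 1, 59 mod 4 = 3; sign now -1
(59/13) = (7/13)   [reduce mod 13]
reciprocity: (7/13) = +1·(13/7) since 7 mod 4 = 3, 13 mod 4 = 1; sign now -1
(13/7) = (6/7)   [reduce mod 7]
6 = 2^1·3; (2/7) = +1 since 7 mod 8 = 7, so (6/7) = (+1)^1·(3/7); sign now -1
reciprocity: (3/7) = -1·(7/3) since 3 mod 4 = 3, 7 mod 4 = 3; sign now +1
(7/3) = (1/3)   [reduce mod 3]
(1/3) = 1; final value = sign = +1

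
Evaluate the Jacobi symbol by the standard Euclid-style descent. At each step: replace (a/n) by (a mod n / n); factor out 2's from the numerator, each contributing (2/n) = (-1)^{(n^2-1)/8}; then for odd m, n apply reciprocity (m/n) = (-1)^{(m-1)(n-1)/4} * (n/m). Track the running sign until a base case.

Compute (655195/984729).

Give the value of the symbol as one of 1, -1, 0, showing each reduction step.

flip (655195/984729) -> (984729/655195): both odd, 655195 mod 4 = 3, 984729 mod 4 = 1, so the flip contributes +1; sign now +1
(984729/655195): 984729 mod 655195 = 329534, so (984729/655195) = (329534/655195)
factor out 2^1: 329534 = 2^1·164767; with 655195 mod 8 = 3, (2/655195) = -1; sign now -1; continue with (164767/655195)
flip (164767/655195) -> (655195/164767): both odd, 164767 mod 4 = 3, 655195 mod 4 = 3, so the flip contributes -1; sign now +1
(655195/164767): 655195 mod 164767 = 160894, so (655195/164767) = (160894/164767)
factor out 2^1: 160894 = 2^1·80447; with 164767 mod 8 = 7, (2/164767) = +1; sign now +1; continue with (80447/164767)
flip (80447/164767) -> (164767/80447): both odd, 80447 mod 4 = 3, 164767 mod 4 = 3, so the flip contributes -1; sign now -1
(164767/80447): 164767 mod 80447 = 3873, so (164767/80447) = (3873/80447)
flip (3873/80447) -> (80447/3873): both odd, 3873 mod 4 = 1, 80447 mod 4 = 3, so the flip contributes +1; sign now -1
(80447/3873): 80447 mod 3873 = 2987, so (80447/3873) = (2987/3873)
flip (2987/3873) -> (3873/2987): both odd, 2987 mod 4 = 3, 3873 mod 4 = 1, so the flip contributes +1; sign now -1
(3873/2987): 3873 mod 2987 = 886, so (3873/2987) = (886/2987)
factor out 2^1: 886 = 2^1·443; with 2987 mod 8 = 3, (2/2987) = -1; sign now +1; continue with (443/2987)
flip (443/2987) -> (2987/443): both odd, 443 mod 4 = 3, 2987 mod 4 = 3, so the flip contributes -1; sign now -1
(2987/443): 2987 mod 443 = 329, so (2987/443) = (329/443)
flip (329/443) -> (443/329): both odd, 329 mod 4 = 1, 443 mod 4 = 3, so the flip contributes +1; sign now -1
(443/329): 443 mod 329 = 114, so (443/329) = (114/329)
factor out 2^1: 114 = 2^1·57; with 329 mod 8 = 1, (2/329) = +1; sign now -1; continue with (57/329)
flip (57/329) -> (329/57): both odd, 57 mod 4 = 1, 329 mod 4 = 1, so the flip contributes +1; sign now -1
(329/57): 329 mod 57 = 44, so (329/57) = (44/57)
factor out 2^2: 44 = 2^2·11; with 57 mod 8 = 1, (2/57) = +1; sign now -1; continue with (11/57)
flip (11/57) -> (57/11): both odd, 11 mod 4 = 3, 57 mod 4 = 1, so the flip contributes +1; sign now -1
(57/11): 57 mod 11 = 2, so (57/11) = (2/11)
factor out 2^1: 2 = 2^1·1; with 11 mod 8 = 3, (2/11) = -1; sign now +1; continue with (1/11)
reached (1/11) = 1, so the symbol is +1

1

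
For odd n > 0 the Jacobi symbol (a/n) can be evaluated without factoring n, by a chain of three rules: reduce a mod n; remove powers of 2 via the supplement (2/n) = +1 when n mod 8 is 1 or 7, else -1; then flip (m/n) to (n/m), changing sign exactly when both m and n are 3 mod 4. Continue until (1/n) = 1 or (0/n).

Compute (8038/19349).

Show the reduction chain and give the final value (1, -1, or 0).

factor out 2^1: 8038 = 2^1·4019; with 19349 mod 8 = 5, (2/19349) = -1; sign now -1; continue with (4019/19349)
flip (4019/19349) -> (19349/4019): both odd, 4019 mod 4 = 3, 19349 mod 4 = 1, so the flip contributes +1; sign now -1
(19349/4019): 19349 mod 4019 = 3273, so (19349/4019) = (3273/4019)
flip (3273/4019) -> (4019/3273): both odd, 3273 mod 4 = 1, 4019 mod 4 = 3, so the flip contributes +1; sign now -1
(4019/3273): 4019 mod 3273 = 746, so (4019/3273) = (746/3273)
factor out 2^1: 746 = 2^1·373; with 3273 mod 8 = 1, (2/3273) = +1; sign now -1; continue with (373/3273)
flip (373/3273) -> (3273/373): both odd, 373 mod 4 = 1, 3273 mod 4 = 1, so the flip contributes +1; sign now -1
(3273/373): 3273 mod 373 = 289, so (3273/373) = (289/373)
flip (289/373) -> (373/289): both odd, 289 mod 4 = 1, 373 mod 4 = 1, so the flip contributes +1; sign now -1
(373/289): 373 mod 289 = 84, so (373/289) = (84/289)
factor out 2^2: 84 = 2^2·21; with 289 mod 8 = 1, (2/289) = +1; sign now -1; continue with (21/289)
flip (21/289) -> (289/21): both odd, 21 mod 4 = 1, 289 mod 4 = 1, so the flip contributes +1; sign now -1
(289/21): 289 mod 21 = 16, so (289/21) = (16/21)
factor out 2^4: 16 = 2^4·1; with 21 mod 8 = 5, (2/21) = -1; sign now -1; continue with (1/21)
reached (1/21) = 1, so the symbol is -1

-1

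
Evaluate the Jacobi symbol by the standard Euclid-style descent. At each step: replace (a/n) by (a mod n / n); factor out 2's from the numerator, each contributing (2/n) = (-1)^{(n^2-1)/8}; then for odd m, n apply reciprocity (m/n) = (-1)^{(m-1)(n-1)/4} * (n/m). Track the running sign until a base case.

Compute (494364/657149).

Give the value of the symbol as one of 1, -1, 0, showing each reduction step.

-1

494364 = 2^2·123591; (2/657149) = -1 since 657149 mod 8 = 5, so (494364/657149) = (-1)^2·(123591/657149); sign now +1
reciprocity: (123591/657149) = +1·(657149/123591) since 123591 mod 4 = 3, 657149 mod 4 = 1; sign now +1
(657149/123591) = (39194/123591)   [reduce mod 123591]
39194 = 2^1·19597; (2/123591) = +1 since 123591 mod 8 = 7, so (39194/123591) = (+1)^1·(19597/123591); sign now +1
reciprocity: (19597/123591) = +1·(123591/19597) since 19597 mod 4 = 1, 123591 mod 4 = 3; sign now +1
(123591/19597) = (6009/19597)   [reduce mod 19597]
reciprocity: (6009/19597) = +1·(19597/6009) since 6009 mod 4 = 1, 19597 mod 4 = 1; sign now +1
(19597/6009) = (1570/6009)   [reduce mod 6009]
1570 = 2^1·785; (2/6009) = +1 since 6009 mod 8 = 1, so (1570/6009) = (+1)^1·(785/6009); sign now +1
reciprocity: (785/6009) = +1·(6009/785) since 785 mod 4 = 1, 6009 mod 4 = 1; sign now +1
(6009/785) = (514/785)   [reduce mod 785]
514 = 2^1·257; (2/785) = +1 since 785 mod 8 = 1, so (514/785) = (+1)^1·(257/785); sign now +1
reciprocity: (257/785) = +1·(785/257) since 257 mod 4 = 1, 785 mod 4 = 1; sign now +1
(785/257) = (14/257)   [reduce mod 257]
14 = 2^1·7; (2/257) = +1 since 257 mod 8 = 1, so (14/257) = (+1)^1·(7/257); sign now +1
reciprocity: (7/257) = +1·(257/7) since 7 mod 4 = 3, 257 mod 4 = 1; sign now +1
(257/7) = (5/7)   [reduce mod 7]
reciprocity: (5/7) = +1·(7/5) since 5 mod 4 = 1, 7 mod 4 = 3; sign now +1
(7/5) = (2/5)   [reduce mod 5]
2 = 2^1·1; (2/5) = -1 since 5 mod 8 = 5, so (2/5) = (-1)^1·(1/5); sign now -1
(1/5) = 1; final value = sign = -1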